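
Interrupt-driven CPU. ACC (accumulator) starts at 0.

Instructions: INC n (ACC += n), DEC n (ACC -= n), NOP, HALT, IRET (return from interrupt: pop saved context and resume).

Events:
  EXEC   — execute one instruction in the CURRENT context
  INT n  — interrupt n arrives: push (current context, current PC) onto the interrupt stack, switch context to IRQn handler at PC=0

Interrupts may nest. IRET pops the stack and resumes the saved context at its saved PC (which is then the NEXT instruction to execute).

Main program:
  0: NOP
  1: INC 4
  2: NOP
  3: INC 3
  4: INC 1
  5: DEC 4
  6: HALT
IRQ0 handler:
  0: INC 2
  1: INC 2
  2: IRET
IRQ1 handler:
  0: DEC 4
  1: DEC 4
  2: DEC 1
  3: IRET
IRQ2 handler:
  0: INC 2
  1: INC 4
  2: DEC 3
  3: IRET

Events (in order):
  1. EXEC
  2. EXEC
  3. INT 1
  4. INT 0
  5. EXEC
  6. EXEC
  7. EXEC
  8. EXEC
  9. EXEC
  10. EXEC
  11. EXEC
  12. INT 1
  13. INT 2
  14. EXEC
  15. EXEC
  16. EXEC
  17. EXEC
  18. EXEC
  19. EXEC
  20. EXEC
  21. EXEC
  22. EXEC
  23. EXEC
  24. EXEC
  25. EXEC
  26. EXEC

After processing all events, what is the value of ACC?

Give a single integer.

Answer: -7

Derivation:
Event 1 (EXEC): [MAIN] PC=0: NOP
Event 2 (EXEC): [MAIN] PC=1: INC 4 -> ACC=4
Event 3 (INT 1): INT 1 arrives: push (MAIN, PC=2), enter IRQ1 at PC=0 (depth now 1)
Event 4 (INT 0): INT 0 arrives: push (IRQ1, PC=0), enter IRQ0 at PC=0 (depth now 2)
Event 5 (EXEC): [IRQ0] PC=0: INC 2 -> ACC=6
Event 6 (EXEC): [IRQ0] PC=1: INC 2 -> ACC=8
Event 7 (EXEC): [IRQ0] PC=2: IRET -> resume IRQ1 at PC=0 (depth now 1)
Event 8 (EXEC): [IRQ1] PC=0: DEC 4 -> ACC=4
Event 9 (EXEC): [IRQ1] PC=1: DEC 4 -> ACC=0
Event 10 (EXEC): [IRQ1] PC=2: DEC 1 -> ACC=-1
Event 11 (EXEC): [IRQ1] PC=3: IRET -> resume MAIN at PC=2 (depth now 0)
Event 12 (INT 1): INT 1 arrives: push (MAIN, PC=2), enter IRQ1 at PC=0 (depth now 1)
Event 13 (INT 2): INT 2 arrives: push (IRQ1, PC=0), enter IRQ2 at PC=0 (depth now 2)
Event 14 (EXEC): [IRQ2] PC=0: INC 2 -> ACC=1
Event 15 (EXEC): [IRQ2] PC=1: INC 4 -> ACC=5
Event 16 (EXEC): [IRQ2] PC=2: DEC 3 -> ACC=2
Event 17 (EXEC): [IRQ2] PC=3: IRET -> resume IRQ1 at PC=0 (depth now 1)
Event 18 (EXEC): [IRQ1] PC=0: DEC 4 -> ACC=-2
Event 19 (EXEC): [IRQ1] PC=1: DEC 4 -> ACC=-6
Event 20 (EXEC): [IRQ1] PC=2: DEC 1 -> ACC=-7
Event 21 (EXEC): [IRQ1] PC=3: IRET -> resume MAIN at PC=2 (depth now 0)
Event 22 (EXEC): [MAIN] PC=2: NOP
Event 23 (EXEC): [MAIN] PC=3: INC 3 -> ACC=-4
Event 24 (EXEC): [MAIN] PC=4: INC 1 -> ACC=-3
Event 25 (EXEC): [MAIN] PC=5: DEC 4 -> ACC=-7
Event 26 (EXEC): [MAIN] PC=6: HALT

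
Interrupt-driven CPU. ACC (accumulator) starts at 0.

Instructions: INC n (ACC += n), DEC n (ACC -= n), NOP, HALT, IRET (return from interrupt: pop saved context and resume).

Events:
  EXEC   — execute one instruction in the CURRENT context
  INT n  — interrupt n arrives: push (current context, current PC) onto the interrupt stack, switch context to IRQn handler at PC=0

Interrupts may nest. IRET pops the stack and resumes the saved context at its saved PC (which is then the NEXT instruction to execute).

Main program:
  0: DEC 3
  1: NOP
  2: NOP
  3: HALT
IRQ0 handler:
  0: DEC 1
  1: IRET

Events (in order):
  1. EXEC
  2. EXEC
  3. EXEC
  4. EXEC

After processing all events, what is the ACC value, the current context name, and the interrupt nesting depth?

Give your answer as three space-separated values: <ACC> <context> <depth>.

Answer: -3 MAIN 0

Derivation:
Event 1 (EXEC): [MAIN] PC=0: DEC 3 -> ACC=-3
Event 2 (EXEC): [MAIN] PC=1: NOP
Event 3 (EXEC): [MAIN] PC=2: NOP
Event 4 (EXEC): [MAIN] PC=3: HALT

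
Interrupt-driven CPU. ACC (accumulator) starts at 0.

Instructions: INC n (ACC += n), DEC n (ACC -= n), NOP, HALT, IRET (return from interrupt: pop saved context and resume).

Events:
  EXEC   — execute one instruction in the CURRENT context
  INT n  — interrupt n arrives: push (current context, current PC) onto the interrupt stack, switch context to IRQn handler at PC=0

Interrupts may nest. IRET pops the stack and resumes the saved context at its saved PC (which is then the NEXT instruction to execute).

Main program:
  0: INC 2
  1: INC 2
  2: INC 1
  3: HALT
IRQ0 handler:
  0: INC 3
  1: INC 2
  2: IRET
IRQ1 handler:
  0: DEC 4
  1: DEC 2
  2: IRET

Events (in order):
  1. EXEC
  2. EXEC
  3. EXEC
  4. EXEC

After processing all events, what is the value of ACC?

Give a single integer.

Answer: 5

Derivation:
Event 1 (EXEC): [MAIN] PC=0: INC 2 -> ACC=2
Event 2 (EXEC): [MAIN] PC=1: INC 2 -> ACC=4
Event 3 (EXEC): [MAIN] PC=2: INC 1 -> ACC=5
Event 4 (EXEC): [MAIN] PC=3: HALT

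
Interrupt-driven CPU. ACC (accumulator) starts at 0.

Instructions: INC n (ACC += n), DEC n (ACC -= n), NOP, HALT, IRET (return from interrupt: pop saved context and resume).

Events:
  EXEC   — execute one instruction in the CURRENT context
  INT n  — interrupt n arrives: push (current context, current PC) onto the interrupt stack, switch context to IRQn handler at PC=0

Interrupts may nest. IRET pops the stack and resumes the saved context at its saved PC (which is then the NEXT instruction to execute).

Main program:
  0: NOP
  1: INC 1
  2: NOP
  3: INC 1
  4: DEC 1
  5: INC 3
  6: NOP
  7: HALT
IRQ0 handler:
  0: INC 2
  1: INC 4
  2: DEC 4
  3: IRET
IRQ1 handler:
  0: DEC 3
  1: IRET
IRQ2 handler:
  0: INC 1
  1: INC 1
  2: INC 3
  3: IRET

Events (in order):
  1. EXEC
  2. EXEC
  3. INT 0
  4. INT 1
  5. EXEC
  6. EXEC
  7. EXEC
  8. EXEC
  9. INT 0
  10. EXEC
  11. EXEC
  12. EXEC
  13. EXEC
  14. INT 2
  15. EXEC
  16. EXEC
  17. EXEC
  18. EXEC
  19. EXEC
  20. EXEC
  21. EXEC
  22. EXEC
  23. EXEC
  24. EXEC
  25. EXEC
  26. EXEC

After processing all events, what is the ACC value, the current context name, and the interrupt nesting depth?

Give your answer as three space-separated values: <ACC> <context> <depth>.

Event 1 (EXEC): [MAIN] PC=0: NOP
Event 2 (EXEC): [MAIN] PC=1: INC 1 -> ACC=1
Event 3 (INT 0): INT 0 arrives: push (MAIN, PC=2), enter IRQ0 at PC=0 (depth now 1)
Event 4 (INT 1): INT 1 arrives: push (IRQ0, PC=0), enter IRQ1 at PC=0 (depth now 2)
Event 5 (EXEC): [IRQ1] PC=0: DEC 3 -> ACC=-2
Event 6 (EXEC): [IRQ1] PC=1: IRET -> resume IRQ0 at PC=0 (depth now 1)
Event 7 (EXEC): [IRQ0] PC=0: INC 2 -> ACC=0
Event 8 (EXEC): [IRQ0] PC=1: INC 4 -> ACC=4
Event 9 (INT 0): INT 0 arrives: push (IRQ0, PC=2), enter IRQ0 at PC=0 (depth now 2)
Event 10 (EXEC): [IRQ0] PC=0: INC 2 -> ACC=6
Event 11 (EXEC): [IRQ0] PC=1: INC 4 -> ACC=10
Event 12 (EXEC): [IRQ0] PC=2: DEC 4 -> ACC=6
Event 13 (EXEC): [IRQ0] PC=3: IRET -> resume IRQ0 at PC=2 (depth now 1)
Event 14 (INT 2): INT 2 arrives: push (IRQ0, PC=2), enter IRQ2 at PC=0 (depth now 2)
Event 15 (EXEC): [IRQ2] PC=0: INC 1 -> ACC=7
Event 16 (EXEC): [IRQ2] PC=1: INC 1 -> ACC=8
Event 17 (EXEC): [IRQ2] PC=2: INC 3 -> ACC=11
Event 18 (EXEC): [IRQ2] PC=3: IRET -> resume IRQ0 at PC=2 (depth now 1)
Event 19 (EXEC): [IRQ0] PC=2: DEC 4 -> ACC=7
Event 20 (EXEC): [IRQ0] PC=3: IRET -> resume MAIN at PC=2 (depth now 0)
Event 21 (EXEC): [MAIN] PC=2: NOP
Event 22 (EXEC): [MAIN] PC=3: INC 1 -> ACC=8
Event 23 (EXEC): [MAIN] PC=4: DEC 1 -> ACC=7
Event 24 (EXEC): [MAIN] PC=5: INC 3 -> ACC=10
Event 25 (EXEC): [MAIN] PC=6: NOP
Event 26 (EXEC): [MAIN] PC=7: HALT

Answer: 10 MAIN 0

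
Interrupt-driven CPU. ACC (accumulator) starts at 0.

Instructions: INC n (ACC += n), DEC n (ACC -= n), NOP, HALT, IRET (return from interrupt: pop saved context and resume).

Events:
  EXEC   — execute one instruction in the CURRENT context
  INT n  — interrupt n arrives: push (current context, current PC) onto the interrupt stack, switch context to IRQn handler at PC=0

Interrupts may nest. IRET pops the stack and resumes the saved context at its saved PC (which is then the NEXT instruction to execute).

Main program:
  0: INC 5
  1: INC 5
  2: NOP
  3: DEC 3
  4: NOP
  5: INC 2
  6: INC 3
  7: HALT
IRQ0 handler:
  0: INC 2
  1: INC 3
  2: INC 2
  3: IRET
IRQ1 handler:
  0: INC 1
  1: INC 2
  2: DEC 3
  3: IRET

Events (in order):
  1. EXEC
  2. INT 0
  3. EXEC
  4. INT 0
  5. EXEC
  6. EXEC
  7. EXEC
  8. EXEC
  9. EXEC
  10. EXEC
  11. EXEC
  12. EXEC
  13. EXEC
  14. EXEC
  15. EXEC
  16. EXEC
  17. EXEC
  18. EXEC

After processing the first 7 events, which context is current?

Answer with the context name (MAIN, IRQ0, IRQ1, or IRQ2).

Event 1 (EXEC): [MAIN] PC=0: INC 5 -> ACC=5
Event 2 (INT 0): INT 0 arrives: push (MAIN, PC=1), enter IRQ0 at PC=0 (depth now 1)
Event 3 (EXEC): [IRQ0] PC=0: INC 2 -> ACC=7
Event 4 (INT 0): INT 0 arrives: push (IRQ0, PC=1), enter IRQ0 at PC=0 (depth now 2)
Event 5 (EXEC): [IRQ0] PC=0: INC 2 -> ACC=9
Event 6 (EXEC): [IRQ0] PC=1: INC 3 -> ACC=12
Event 7 (EXEC): [IRQ0] PC=2: INC 2 -> ACC=14

Answer: IRQ0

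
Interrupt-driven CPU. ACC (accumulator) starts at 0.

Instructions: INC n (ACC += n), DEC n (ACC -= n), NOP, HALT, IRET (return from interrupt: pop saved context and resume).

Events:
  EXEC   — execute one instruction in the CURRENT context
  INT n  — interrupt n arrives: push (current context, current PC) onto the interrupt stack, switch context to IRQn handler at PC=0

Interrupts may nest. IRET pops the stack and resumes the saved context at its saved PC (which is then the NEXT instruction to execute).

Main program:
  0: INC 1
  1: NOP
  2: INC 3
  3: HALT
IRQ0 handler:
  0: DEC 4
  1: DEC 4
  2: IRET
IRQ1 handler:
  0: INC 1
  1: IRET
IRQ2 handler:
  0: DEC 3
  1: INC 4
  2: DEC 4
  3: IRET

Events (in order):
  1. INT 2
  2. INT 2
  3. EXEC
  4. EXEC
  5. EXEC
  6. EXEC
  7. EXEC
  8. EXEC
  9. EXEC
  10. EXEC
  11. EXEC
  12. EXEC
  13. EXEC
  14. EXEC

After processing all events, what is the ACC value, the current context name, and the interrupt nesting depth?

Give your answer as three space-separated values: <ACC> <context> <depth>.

Event 1 (INT 2): INT 2 arrives: push (MAIN, PC=0), enter IRQ2 at PC=0 (depth now 1)
Event 2 (INT 2): INT 2 arrives: push (IRQ2, PC=0), enter IRQ2 at PC=0 (depth now 2)
Event 3 (EXEC): [IRQ2] PC=0: DEC 3 -> ACC=-3
Event 4 (EXEC): [IRQ2] PC=1: INC 4 -> ACC=1
Event 5 (EXEC): [IRQ2] PC=2: DEC 4 -> ACC=-3
Event 6 (EXEC): [IRQ2] PC=3: IRET -> resume IRQ2 at PC=0 (depth now 1)
Event 7 (EXEC): [IRQ2] PC=0: DEC 3 -> ACC=-6
Event 8 (EXEC): [IRQ2] PC=1: INC 4 -> ACC=-2
Event 9 (EXEC): [IRQ2] PC=2: DEC 4 -> ACC=-6
Event 10 (EXEC): [IRQ2] PC=3: IRET -> resume MAIN at PC=0 (depth now 0)
Event 11 (EXEC): [MAIN] PC=0: INC 1 -> ACC=-5
Event 12 (EXEC): [MAIN] PC=1: NOP
Event 13 (EXEC): [MAIN] PC=2: INC 3 -> ACC=-2
Event 14 (EXEC): [MAIN] PC=3: HALT

Answer: -2 MAIN 0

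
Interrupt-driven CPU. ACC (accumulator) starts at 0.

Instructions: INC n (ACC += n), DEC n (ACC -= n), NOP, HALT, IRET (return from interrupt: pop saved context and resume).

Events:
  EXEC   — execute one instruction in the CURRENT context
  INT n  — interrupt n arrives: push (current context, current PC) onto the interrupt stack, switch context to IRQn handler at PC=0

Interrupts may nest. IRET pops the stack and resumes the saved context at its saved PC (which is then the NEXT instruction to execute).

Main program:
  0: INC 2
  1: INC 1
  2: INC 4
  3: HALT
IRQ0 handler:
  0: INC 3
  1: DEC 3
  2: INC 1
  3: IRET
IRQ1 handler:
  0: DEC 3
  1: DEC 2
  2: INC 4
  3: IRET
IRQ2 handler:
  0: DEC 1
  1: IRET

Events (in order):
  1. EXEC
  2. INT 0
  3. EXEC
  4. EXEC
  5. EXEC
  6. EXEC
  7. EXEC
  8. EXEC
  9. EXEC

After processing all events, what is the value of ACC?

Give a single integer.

Answer: 8

Derivation:
Event 1 (EXEC): [MAIN] PC=0: INC 2 -> ACC=2
Event 2 (INT 0): INT 0 arrives: push (MAIN, PC=1), enter IRQ0 at PC=0 (depth now 1)
Event 3 (EXEC): [IRQ0] PC=0: INC 3 -> ACC=5
Event 4 (EXEC): [IRQ0] PC=1: DEC 3 -> ACC=2
Event 5 (EXEC): [IRQ0] PC=2: INC 1 -> ACC=3
Event 6 (EXEC): [IRQ0] PC=3: IRET -> resume MAIN at PC=1 (depth now 0)
Event 7 (EXEC): [MAIN] PC=1: INC 1 -> ACC=4
Event 8 (EXEC): [MAIN] PC=2: INC 4 -> ACC=8
Event 9 (EXEC): [MAIN] PC=3: HALT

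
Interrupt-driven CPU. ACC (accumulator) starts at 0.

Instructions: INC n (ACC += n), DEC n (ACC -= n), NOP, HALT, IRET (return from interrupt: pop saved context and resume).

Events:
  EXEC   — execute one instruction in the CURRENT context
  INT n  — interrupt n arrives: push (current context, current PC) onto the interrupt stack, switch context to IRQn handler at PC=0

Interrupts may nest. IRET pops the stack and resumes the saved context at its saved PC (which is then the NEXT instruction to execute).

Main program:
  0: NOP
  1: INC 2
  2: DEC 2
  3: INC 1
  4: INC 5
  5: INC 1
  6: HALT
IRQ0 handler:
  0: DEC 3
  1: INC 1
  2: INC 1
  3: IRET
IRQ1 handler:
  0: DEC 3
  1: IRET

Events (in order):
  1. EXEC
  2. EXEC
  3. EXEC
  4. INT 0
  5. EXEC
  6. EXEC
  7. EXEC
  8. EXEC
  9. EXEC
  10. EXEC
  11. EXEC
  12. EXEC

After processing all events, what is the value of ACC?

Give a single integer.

Event 1 (EXEC): [MAIN] PC=0: NOP
Event 2 (EXEC): [MAIN] PC=1: INC 2 -> ACC=2
Event 3 (EXEC): [MAIN] PC=2: DEC 2 -> ACC=0
Event 4 (INT 0): INT 0 arrives: push (MAIN, PC=3), enter IRQ0 at PC=0 (depth now 1)
Event 5 (EXEC): [IRQ0] PC=0: DEC 3 -> ACC=-3
Event 6 (EXEC): [IRQ0] PC=1: INC 1 -> ACC=-2
Event 7 (EXEC): [IRQ0] PC=2: INC 1 -> ACC=-1
Event 8 (EXEC): [IRQ0] PC=3: IRET -> resume MAIN at PC=3 (depth now 0)
Event 9 (EXEC): [MAIN] PC=3: INC 1 -> ACC=0
Event 10 (EXEC): [MAIN] PC=4: INC 5 -> ACC=5
Event 11 (EXEC): [MAIN] PC=5: INC 1 -> ACC=6
Event 12 (EXEC): [MAIN] PC=6: HALT

Answer: 6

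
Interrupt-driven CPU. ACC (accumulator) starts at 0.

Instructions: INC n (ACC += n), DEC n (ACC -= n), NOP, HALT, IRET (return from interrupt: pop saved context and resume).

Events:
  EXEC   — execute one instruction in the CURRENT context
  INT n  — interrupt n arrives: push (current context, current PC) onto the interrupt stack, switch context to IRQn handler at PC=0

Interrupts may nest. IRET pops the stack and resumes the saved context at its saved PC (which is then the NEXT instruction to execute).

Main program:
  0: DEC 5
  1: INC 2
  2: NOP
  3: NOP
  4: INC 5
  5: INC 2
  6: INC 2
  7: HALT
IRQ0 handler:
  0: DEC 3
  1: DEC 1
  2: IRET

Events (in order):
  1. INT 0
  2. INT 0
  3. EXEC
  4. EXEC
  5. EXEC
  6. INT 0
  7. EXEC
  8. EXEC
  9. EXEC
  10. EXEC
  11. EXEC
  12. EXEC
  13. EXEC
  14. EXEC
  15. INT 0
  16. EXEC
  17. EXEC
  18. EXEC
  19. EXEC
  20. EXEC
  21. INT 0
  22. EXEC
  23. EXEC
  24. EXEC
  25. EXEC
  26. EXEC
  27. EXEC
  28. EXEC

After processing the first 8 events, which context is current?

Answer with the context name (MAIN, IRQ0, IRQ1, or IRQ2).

Answer: IRQ0

Derivation:
Event 1 (INT 0): INT 0 arrives: push (MAIN, PC=0), enter IRQ0 at PC=0 (depth now 1)
Event 2 (INT 0): INT 0 arrives: push (IRQ0, PC=0), enter IRQ0 at PC=0 (depth now 2)
Event 3 (EXEC): [IRQ0] PC=0: DEC 3 -> ACC=-3
Event 4 (EXEC): [IRQ0] PC=1: DEC 1 -> ACC=-4
Event 5 (EXEC): [IRQ0] PC=2: IRET -> resume IRQ0 at PC=0 (depth now 1)
Event 6 (INT 0): INT 0 arrives: push (IRQ0, PC=0), enter IRQ0 at PC=0 (depth now 2)
Event 7 (EXEC): [IRQ0] PC=0: DEC 3 -> ACC=-7
Event 8 (EXEC): [IRQ0] PC=1: DEC 1 -> ACC=-8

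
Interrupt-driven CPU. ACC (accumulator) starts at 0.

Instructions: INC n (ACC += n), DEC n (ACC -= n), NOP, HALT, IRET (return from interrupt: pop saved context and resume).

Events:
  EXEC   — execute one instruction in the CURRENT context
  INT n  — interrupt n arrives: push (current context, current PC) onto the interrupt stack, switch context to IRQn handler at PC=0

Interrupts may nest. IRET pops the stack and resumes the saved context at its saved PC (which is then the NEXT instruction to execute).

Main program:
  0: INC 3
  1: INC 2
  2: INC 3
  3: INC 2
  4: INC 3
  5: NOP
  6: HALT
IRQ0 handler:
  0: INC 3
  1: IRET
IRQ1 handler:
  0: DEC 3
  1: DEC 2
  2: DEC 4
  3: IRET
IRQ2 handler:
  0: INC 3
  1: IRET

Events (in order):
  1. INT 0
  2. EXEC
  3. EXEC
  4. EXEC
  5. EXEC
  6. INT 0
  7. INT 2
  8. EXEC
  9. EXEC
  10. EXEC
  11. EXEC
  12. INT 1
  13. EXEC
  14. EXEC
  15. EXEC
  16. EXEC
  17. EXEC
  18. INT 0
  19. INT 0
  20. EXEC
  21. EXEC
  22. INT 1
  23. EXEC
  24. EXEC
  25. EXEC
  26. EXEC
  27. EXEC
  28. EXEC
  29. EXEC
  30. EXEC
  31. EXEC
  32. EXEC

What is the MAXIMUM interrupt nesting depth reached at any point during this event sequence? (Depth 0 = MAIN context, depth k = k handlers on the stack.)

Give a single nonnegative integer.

Answer: 2

Derivation:
Event 1 (INT 0): INT 0 arrives: push (MAIN, PC=0), enter IRQ0 at PC=0 (depth now 1) [depth=1]
Event 2 (EXEC): [IRQ0] PC=0: INC 3 -> ACC=3 [depth=1]
Event 3 (EXEC): [IRQ0] PC=1: IRET -> resume MAIN at PC=0 (depth now 0) [depth=0]
Event 4 (EXEC): [MAIN] PC=0: INC 3 -> ACC=6 [depth=0]
Event 5 (EXEC): [MAIN] PC=1: INC 2 -> ACC=8 [depth=0]
Event 6 (INT 0): INT 0 arrives: push (MAIN, PC=2), enter IRQ0 at PC=0 (depth now 1) [depth=1]
Event 7 (INT 2): INT 2 arrives: push (IRQ0, PC=0), enter IRQ2 at PC=0 (depth now 2) [depth=2]
Event 8 (EXEC): [IRQ2] PC=0: INC 3 -> ACC=11 [depth=2]
Event 9 (EXEC): [IRQ2] PC=1: IRET -> resume IRQ0 at PC=0 (depth now 1) [depth=1]
Event 10 (EXEC): [IRQ0] PC=0: INC 3 -> ACC=14 [depth=1]
Event 11 (EXEC): [IRQ0] PC=1: IRET -> resume MAIN at PC=2 (depth now 0) [depth=0]
Event 12 (INT 1): INT 1 arrives: push (MAIN, PC=2), enter IRQ1 at PC=0 (depth now 1) [depth=1]
Event 13 (EXEC): [IRQ1] PC=0: DEC 3 -> ACC=11 [depth=1]
Event 14 (EXEC): [IRQ1] PC=1: DEC 2 -> ACC=9 [depth=1]
Event 15 (EXEC): [IRQ1] PC=2: DEC 4 -> ACC=5 [depth=1]
Event 16 (EXEC): [IRQ1] PC=3: IRET -> resume MAIN at PC=2 (depth now 0) [depth=0]
Event 17 (EXEC): [MAIN] PC=2: INC 3 -> ACC=8 [depth=0]
Event 18 (INT 0): INT 0 arrives: push (MAIN, PC=3), enter IRQ0 at PC=0 (depth now 1) [depth=1]
Event 19 (INT 0): INT 0 arrives: push (IRQ0, PC=0), enter IRQ0 at PC=0 (depth now 2) [depth=2]
Event 20 (EXEC): [IRQ0] PC=0: INC 3 -> ACC=11 [depth=2]
Event 21 (EXEC): [IRQ0] PC=1: IRET -> resume IRQ0 at PC=0 (depth now 1) [depth=1]
Event 22 (INT 1): INT 1 arrives: push (IRQ0, PC=0), enter IRQ1 at PC=0 (depth now 2) [depth=2]
Event 23 (EXEC): [IRQ1] PC=0: DEC 3 -> ACC=8 [depth=2]
Event 24 (EXEC): [IRQ1] PC=1: DEC 2 -> ACC=6 [depth=2]
Event 25 (EXEC): [IRQ1] PC=2: DEC 4 -> ACC=2 [depth=2]
Event 26 (EXEC): [IRQ1] PC=3: IRET -> resume IRQ0 at PC=0 (depth now 1) [depth=1]
Event 27 (EXEC): [IRQ0] PC=0: INC 3 -> ACC=5 [depth=1]
Event 28 (EXEC): [IRQ0] PC=1: IRET -> resume MAIN at PC=3 (depth now 0) [depth=0]
Event 29 (EXEC): [MAIN] PC=3: INC 2 -> ACC=7 [depth=0]
Event 30 (EXEC): [MAIN] PC=4: INC 3 -> ACC=10 [depth=0]
Event 31 (EXEC): [MAIN] PC=5: NOP [depth=0]
Event 32 (EXEC): [MAIN] PC=6: HALT [depth=0]
Max depth observed: 2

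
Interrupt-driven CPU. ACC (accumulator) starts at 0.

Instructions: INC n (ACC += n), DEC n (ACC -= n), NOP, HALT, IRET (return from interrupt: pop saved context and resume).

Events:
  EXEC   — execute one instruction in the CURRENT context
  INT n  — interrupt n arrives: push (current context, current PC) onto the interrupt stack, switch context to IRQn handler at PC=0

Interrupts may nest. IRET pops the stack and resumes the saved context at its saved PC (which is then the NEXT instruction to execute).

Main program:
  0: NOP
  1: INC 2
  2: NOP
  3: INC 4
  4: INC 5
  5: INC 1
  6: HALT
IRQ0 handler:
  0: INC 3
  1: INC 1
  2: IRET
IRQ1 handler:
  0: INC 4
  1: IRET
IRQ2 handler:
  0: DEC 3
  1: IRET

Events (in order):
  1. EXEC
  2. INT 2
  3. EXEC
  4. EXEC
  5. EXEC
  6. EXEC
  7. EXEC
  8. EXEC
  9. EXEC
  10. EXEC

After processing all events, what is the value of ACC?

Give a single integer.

Event 1 (EXEC): [MAIN] PC=0: NOP
Event 2 (INT 2): INT 2 arrives: push (MAIN, PC=1), enter IRQ2 at PC=0 (depth now 1)
Event 3 (EXEC): [IRQ2] PC=0: DEC 3 -> ACC=-3
Event 4 (EXEC): [IRQ2] PC=1: IRET -> resume MAIN at PC=1 (depth now 0)
Event 5 (EXEC): [MAIN] PC=1: INC 2 -> ACC=-1
Event 6 (EXEC): [MAIN] PC=2: NOP
Event 7 (EXEC): [MAIN] PC=3: INC 4 -> ACC=3
Event 8 (EXEC): [MAIN] PC=4: INC 5 -> ACC=8
Event 9 (EXEC): [MAIN] PC=5: INC 1 -> ACC=9
Event 10 (EXEC): [MAIN] PC=6: HALT

Answer: 9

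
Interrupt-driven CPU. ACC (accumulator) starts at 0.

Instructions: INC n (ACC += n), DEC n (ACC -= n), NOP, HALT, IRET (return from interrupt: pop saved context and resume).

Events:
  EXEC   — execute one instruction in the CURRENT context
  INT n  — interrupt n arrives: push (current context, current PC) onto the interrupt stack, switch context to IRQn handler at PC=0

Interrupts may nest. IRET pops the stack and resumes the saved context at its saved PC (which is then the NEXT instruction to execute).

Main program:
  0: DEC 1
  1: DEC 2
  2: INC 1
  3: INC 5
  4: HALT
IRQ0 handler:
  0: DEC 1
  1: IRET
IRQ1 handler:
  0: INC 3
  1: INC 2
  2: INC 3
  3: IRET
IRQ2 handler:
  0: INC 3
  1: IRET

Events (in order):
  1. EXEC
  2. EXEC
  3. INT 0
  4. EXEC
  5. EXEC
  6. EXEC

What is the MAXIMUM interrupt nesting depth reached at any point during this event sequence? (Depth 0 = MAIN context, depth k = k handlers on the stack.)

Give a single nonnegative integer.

Answer: 1

Derivation:
Event 1 (EXEC): [MAIN] PC=0: DEC 1 -> ACC=-1 [depth=0]
Event 2 (EXEC): [MAIN] PC=1: DEC 2 -> ACC=-3 [depth=0]
Event 3 (INT 0): INT 0 arrives: push (MAIN, PC=2), enter IRQ0 at PC=0 (depth now 1) [depth=1]
Event 4 (EXEC): [IRQ0] PC=0: DEC 1 -> ACC=-4 [depth=1]
Event 5 (EXEC): [IRQ0] PC=1: IRET -> resume MAIN at PC=2 (depth now 0) [depth=0]
Event 6 (EXEC): [MAIN] PC=2: INC 1 -> ACC=-3 [depth=0]
Max depth observed: 1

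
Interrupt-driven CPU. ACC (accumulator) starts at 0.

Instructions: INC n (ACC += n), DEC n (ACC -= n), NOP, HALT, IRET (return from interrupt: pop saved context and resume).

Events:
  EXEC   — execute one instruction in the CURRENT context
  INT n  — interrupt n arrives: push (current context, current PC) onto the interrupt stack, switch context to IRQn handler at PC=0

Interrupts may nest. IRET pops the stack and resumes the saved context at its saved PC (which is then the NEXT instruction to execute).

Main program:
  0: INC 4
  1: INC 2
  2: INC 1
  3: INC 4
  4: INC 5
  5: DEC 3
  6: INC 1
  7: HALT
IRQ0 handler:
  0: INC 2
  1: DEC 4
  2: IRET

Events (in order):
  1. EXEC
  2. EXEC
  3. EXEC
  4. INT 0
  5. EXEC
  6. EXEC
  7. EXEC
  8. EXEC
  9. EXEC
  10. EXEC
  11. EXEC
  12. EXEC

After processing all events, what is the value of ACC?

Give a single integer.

Answer: 12

Derivation:
Event 1 (EXEC): [MAIN] PC=0: INC 4 -> ACC=4
Event 2 (EXEC): [MAIN] PC=1: INC 2 -> ACC=6
Event 3 (EXEC): [MAIN] PC=2: INC 1 -> ACC=7
Event 4 (INT 0): INT 0 arrives: push (MAIN, PC=3), enter IRQ0 at PC=0 (depth now 1)
Event 5 (EXEC): [IRQ0] PC=0: INC 2 -> ACC=9
Event 6 (EXEC): [IRQ0] PC=1: DEC 4 -> ACC=5
Event 7 (EXEC): [IRQ0] PC=2: IRET -> resume MAIN at PC=3 (depth now 0)
Event 8 (EXEC): [MAIN] PC=3: INC 4 -> ACC=9
Event 9 (EXEC): [MAIN] PC=4: INC 5 -> ACC=14
Event 10 (EXEC): [MAIN] PC=5: DEC 3 -> ACC=11
Event 11 (EXEC): [MAIN] PC=6: INC 1 -> ACC=12
Event 12 (EXEC): [MAIN] PC=7: HALT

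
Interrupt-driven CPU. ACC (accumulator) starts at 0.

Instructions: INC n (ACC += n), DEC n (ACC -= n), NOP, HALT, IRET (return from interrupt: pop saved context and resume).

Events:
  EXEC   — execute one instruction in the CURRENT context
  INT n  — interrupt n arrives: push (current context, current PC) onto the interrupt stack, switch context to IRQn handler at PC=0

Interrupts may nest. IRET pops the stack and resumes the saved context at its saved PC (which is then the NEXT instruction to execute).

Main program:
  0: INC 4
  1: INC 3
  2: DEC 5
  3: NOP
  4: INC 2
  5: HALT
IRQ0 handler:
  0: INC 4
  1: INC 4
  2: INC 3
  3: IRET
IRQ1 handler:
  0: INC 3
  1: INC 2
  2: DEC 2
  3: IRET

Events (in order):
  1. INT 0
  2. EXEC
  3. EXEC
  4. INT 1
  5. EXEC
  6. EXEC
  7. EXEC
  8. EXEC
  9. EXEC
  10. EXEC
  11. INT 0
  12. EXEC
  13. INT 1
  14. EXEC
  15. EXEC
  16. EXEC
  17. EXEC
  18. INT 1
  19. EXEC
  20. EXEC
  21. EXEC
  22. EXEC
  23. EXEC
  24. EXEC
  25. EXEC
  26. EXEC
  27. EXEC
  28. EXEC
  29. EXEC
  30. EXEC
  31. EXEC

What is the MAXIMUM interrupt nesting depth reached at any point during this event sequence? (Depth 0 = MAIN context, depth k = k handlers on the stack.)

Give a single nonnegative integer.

Event 1 (INT 0): INT 0 arrives: push (MAIN, PC=0), enter IRQ0 at PC=0 (depth now 1) [depth=1]
Event 2 (EXEC): [IRQ0] PC=0: INC 4 -> ACC=4 [depth=1]
Event 3 (EXEC): [IRQ0] PC=1: INC 4 -> ACC=8 [depth=1]
Event 4 (INT 1): INT 1 arrives: push (IRQ0, PC=2), enter IRQ1 at PC=0 (depth now 2) [depth=2]
Event 5 (EXEC): [IRQ1] PC=0: INC 3 -> ACC=11 [depth=2]
Event 6 (EXEC): [IRQ1] PC=1: INC 2 -> ACC=13 [depth=2]
Event 7 (EXEC): [IRQ1] PC=2: DEC 2 -> ACC=11 [depth=2]
Event 8 (EXEC): [IRQ1] PC=3: IRET -> resume IRQ0 at PC=2 (depth now 1) [depth=1]
Event 9 (EXEC): [IRQ0] PC=2: INC 3 -> ACC=14 [depth=1]
Event 10 (EXEC): [IRQ0] PC=3: IRET -> resume MAIN at PC=0 (depth now 0) [depth=0]
Event 11 (INT 0): INT 0 arrives: push (MAIN, PC=0), enter IRQ0 at PC=0 (depth now 1) [depth=1]
Event 12 (EXEC): [IRQ0] PC=0: INC 4 -> ACC=18 [depth=1]
Event 13 (INT 1): INT 1 arrives: push (IRQ0, PC=1), enter IRQ1 at PC=0 (depth now 2) [depth=2]
Event 14 (EXEC): [IRQ1] PC=0: INC 3 -> ACC=21 [depth=2]
Event 15 (EXEC): [IRQ1] PC=1: INC 2 -> ACC=23 [depth=2]
Event 16 (EXEC): [IRQ1] PC=2: DEC 2 -> ACC=21 [depth=2]
Event 17 (EXEC): [IRQ1] PC=3: IRET -> resume IRQ0 at PC=1 (depth now 1) [depth=1]
Event 18 (INT 1): INT 1 arrives: push (IRQ0, PC=1), enter IRQ1 at PC=0 (depth now 2) [depth=2]
Event 19 (EXEC): [IRQ1] PC=0: INC 3 -> ACC=24 [depth=2]
Event 20 (EXEC): [IRQ1] PC=1: INC 2 -> ACC=26 [depth=2]
Event 21 (EXEC): [IRQ1] PC=2: DEC 2 -> ACC=24 [depth=2]
Event 22 (EXEC): [IRQ1] PC=3: IRET -> resume IRQ0 at PC=1 (depth now 1) [depth=1]
Event 23 (EXEC): [IRQ0] PC=1: INC 4 -> ACC=28 [depth=1]
Event 24 (EXEC): [IRQ0] PC=2: INC 3 -> ACC=31 [depth=1]
Event 25 (EXEC): [IRQ0] PC=3: IRET -> resume MAIN at PC=0 (depth now 0) [depth=0]
Event 26 (EXEC): [MAIN] PC=0: INC 4 -> ACC=35 [depth=0]
Event 27 (EXEC): [MAIN] PC=1: INC 3 -> ACC=38 [depth=0]
Event 28 (EXEC): [MAIN] PC=2: DEC 5 -> ACC=33 [depth=0]
Event 29 (EXEC): [MAIN] PC=3: NOP [depth=0]
Event 30 (EXEC): [MAIN] PC=4: INC 2 -> ACC=35 [depth=0]
Event 31 (EXEC): [MAIN] PC=5: HALT [depth=0]
Max depth observed: 2

Answer: 2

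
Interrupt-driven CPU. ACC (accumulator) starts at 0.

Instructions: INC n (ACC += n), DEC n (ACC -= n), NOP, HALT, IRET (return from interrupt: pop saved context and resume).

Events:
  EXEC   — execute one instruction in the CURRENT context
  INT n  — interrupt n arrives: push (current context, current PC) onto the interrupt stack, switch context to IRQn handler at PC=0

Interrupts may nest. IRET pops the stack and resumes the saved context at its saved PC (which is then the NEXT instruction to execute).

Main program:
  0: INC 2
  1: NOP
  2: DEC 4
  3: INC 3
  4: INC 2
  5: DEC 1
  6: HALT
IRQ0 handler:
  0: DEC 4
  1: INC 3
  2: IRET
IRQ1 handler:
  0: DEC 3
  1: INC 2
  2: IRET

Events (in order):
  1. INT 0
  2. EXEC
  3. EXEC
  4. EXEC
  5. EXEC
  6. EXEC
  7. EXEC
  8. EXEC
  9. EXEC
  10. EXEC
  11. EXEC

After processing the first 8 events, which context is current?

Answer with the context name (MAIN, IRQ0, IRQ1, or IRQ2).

Answer: MAIN

Derivation:
Event 1 (INT 0): INT 0 arrives: push (MAIN, PC=0), enter IRQ0 at PC=0 (depth now 1)
Event 2 (EXEC): [IRQ0] PC=0: DEC 4 -> ACC=-4
Event 3 (EXEC): [IRQ0] PC=1: INC 3 -> ACC=-1
Event 4 (EXEC): [IRQ0] PC=2: IRET -> resume MAIN at PC=0 (depth now 0)
Event 5 (EXEC): [MAIN] PC=0: INC 2 -> ACC=1
Event 6 (EXEC): [MAIN] PC=1: NOP
Event 7 (EXEC): [MAIN] PC=2: DEC 4 -> ACC=-3
Event 8 (EXEC): [MAIN] PC=3: INC 3 -> ACC=0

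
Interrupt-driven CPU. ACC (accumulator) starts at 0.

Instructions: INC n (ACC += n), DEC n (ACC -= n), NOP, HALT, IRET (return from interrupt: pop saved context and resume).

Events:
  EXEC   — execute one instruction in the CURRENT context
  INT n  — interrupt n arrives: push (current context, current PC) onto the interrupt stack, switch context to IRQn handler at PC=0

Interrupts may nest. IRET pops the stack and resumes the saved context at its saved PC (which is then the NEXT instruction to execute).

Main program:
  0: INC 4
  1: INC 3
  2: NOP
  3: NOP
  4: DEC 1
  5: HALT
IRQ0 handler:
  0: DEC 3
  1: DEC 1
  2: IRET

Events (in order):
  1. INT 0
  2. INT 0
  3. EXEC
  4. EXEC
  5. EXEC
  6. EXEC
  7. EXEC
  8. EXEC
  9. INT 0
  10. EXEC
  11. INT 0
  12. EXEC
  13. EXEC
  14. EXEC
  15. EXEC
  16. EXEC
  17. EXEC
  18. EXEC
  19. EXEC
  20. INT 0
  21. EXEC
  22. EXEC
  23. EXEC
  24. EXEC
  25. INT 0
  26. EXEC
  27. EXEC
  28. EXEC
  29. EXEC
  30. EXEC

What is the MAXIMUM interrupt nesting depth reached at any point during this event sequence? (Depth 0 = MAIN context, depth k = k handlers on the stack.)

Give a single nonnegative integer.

Event 1 (INT 0): INT 0 arrives: push (MAIN, PC=0), enter IRQ0 at PC=0 (depth now 1) [depth=1]
Event 2 (INT 0): INT 0 arrives: push (IRQ0, PC=0), enter IRQ0 at PC=0 (depth now 2) [depth=2]
Event 3 (EXEC): [IRQ0] PC=0: DEC 3 -> ACC=-3 [depth=2]
Event 4 (EXEC): [IRQ0] PC=1: DEC 1 -> ACC=-4 [depth=2]
Event 5 (EXEC): [IRQ0] PC=2: IRET -> resume IRQ0 at PC=0 (depth now 1) [depth=1]
Event 6 (EXEC): [IRQ0] PC=0: DEC 3 -> ACC=-7 [depth=1]
Event 7 (EXEC): [IRQ0] PC=1: DEC 1 -> ACC=-8 [depth=1]
Event 8 (EXEC): [IRQ0] PC=2: IRET -> resume MAIN at PC=0 (depth now 0) [depth=0]
Event 9 (INT 0): INT 0 arrives: push (MAIN, PC=0), enter IRQ0 at PC=0 (depth now 1) [depth=1]
Event 10 (EXEC): [IRQ0] PC=0: DEC 3 -> ACC=-11 [depth=1]
Event 11 (INT 0): INT 0 arrives: push (IRQ0, PC=1), enter IRQ0 at PC=0 (depth now 2) [depth=2]
Event 12 (EXEC): [IRQ0] PC=0: DEC 3 -> ACC=-14 [depth=2]
Event 13 (EXEC): [IRQ0] PC=1: DEC 1 -> ACC=-15 [depth=2]
Event 14 (EXEC): [IRQ0] PC=2: IRET -> resume IRQ0 at PC=1 (depth now 1) [depth=1]
Event 15 (EXEC): [IRQ0] PC=1: DEC 1 -> ACC=-16 [depth=1]
Event 16 (EXEC): [IRQ0] PC=2: IRET -> resume MAIN at PC=0 (depth now 0) [depth=0]
Event 17 (EXEC): [MAIN] PC=0: INC 4 -> ACC=-12 [depth=0]
Event 18 (EXEC): [MAIN] PC=1: INC 3 -> ACC=-9 [depth=0]
Event 19 (EXEC): [MAIN] PC=2: NOP [depth=0]
Event 20 (INT 0): INT 0 arrives: push (MAIN, PC=3), enter IRQ0 at PC=0 (depth now 1) [depth=1]
Event 21 (EXEC): [IRQ0] PC=0: DEC 3 -> ACC=-12 [depth=1]
Event 22 (EXEC): [IRQ0] PC=1: DEC 1 -> ACC=-13 [depth=1]
Event 23 (EXEC): [IRQ0] PC=2: IRET -> resume MAIN at PC=3 (depth now 0) [depth=0]
Event 24 (EXEC): [MAIN] PC=3: NOP [depth=0]
Event 25 (INT 0): INT 0 arrives: push (MAIN, PC=4), enter IRQ0 at PC=0 (depth now 1) [depth=1]
Event 26 (EXEC): [IRQ0] PC=0: DEC 3 -> ACC=-16 [depth=1]
Event 27 (EXEC): [IRQ0] PC=1: DEC 1 -> ACC=-17 [depth=1]
Event 28 (EXEC): [IRQ0] PC=2: IRET -> resume MAIN at PC=4 (depth now 0) [depth=0]
Event 29 (EXEC): [MAIN] PC=4: DEC 1 -> ACC=-18 [depth=0]
Event 30 (EXEC): [MAIN] PC=5: HALT [depth=0]
Max depth observed: 2

Answer: 2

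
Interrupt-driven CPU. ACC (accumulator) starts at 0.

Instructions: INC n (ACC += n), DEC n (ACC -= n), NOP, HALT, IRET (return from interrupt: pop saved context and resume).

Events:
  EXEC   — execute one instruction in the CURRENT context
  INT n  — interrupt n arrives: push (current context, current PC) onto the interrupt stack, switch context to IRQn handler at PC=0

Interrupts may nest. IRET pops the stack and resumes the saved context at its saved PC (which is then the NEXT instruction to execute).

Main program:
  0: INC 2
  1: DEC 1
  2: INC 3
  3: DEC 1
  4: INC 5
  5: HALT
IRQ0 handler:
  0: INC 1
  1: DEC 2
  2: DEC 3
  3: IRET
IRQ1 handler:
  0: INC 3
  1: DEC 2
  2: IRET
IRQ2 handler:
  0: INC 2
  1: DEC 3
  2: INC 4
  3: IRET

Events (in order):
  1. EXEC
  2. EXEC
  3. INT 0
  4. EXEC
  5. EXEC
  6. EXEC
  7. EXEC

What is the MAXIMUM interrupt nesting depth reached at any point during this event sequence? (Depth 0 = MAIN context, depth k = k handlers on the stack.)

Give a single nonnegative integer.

Event 1 (EXEC): [MAIN] PC=0: INC 2 -> ACC=2 [depth=0]
Event 2 (EXEC): [MAIN] PC=1: DEC 1 -> ACC=1 [depth=0]
Event 3 (INT 0): INT 0 arrives: push (MAIN, PC=2), enter IRQ0 at PC=0 (depth now 1) [depth=1]
Event 4 (EXEC): [IRQ0] PC=0: INC 1 -> ACC=2 [depth=1]
Event 5 (EXEC): [IRQ0] PC=1: DEC 2 -> ACC=0 [depth=1]
Event 6 (EXEC): [IRQ0] PC=2: DEC 3 -> ACC=-3 [depth=1]
Event 7 (EXEC): [IRQ0] PC=3: IRET -> resume MAIN at PC=2 (depth now 0) [depth=0]
Max depth observed: 1

Answer: 1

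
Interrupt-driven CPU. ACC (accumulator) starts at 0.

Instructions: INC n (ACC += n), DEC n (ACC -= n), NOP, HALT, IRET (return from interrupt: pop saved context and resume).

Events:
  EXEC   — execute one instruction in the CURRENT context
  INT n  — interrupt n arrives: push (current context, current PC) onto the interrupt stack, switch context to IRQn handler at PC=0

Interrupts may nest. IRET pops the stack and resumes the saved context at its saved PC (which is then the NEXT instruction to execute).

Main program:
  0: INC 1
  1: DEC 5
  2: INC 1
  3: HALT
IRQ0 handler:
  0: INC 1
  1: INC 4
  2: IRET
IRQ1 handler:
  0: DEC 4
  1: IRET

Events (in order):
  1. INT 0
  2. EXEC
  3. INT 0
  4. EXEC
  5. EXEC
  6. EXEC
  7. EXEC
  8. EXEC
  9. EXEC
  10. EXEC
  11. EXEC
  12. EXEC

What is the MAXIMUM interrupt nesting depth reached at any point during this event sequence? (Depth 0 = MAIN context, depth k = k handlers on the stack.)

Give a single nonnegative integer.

Answer: 2

Derivation:
Event 1 (INT 0): INT 0 arrives: push (MAIN, PC=0), enter IRQ0 at PC=0 (depth now 1) [depth=1]
Event 2 (EXEC): [IRQ0] PC=0: INC 1 -> ACC=1 [depth=1]
Event 3 (INT 0): INT 0 arrives: push (IRQ0, PC=1), enter IRQ0 at PC=0 (depth now 2) [depth=2]
Event 4 (EXEC): [IRQ0] PC=0: INC 1 -> ACC=2 [depth=2]
Event 5 (EXEC): [IRQ0] PC=1: INC 4 -> ACC=6 [depth=2]
Event 6 (EXEC): [IRQ0] PC=2: IRET -> resume IRQ0 at PC=1 (depth now 1) [depth=1]
Event 7 (EXEC): [IRQ0] PC=1: INC 4 -> ACC=10 [depth=1]
Event 8 (EXEC): [IRQ0] PC=2: IRET -> resume MAIN at PC=0 (depth now 0) [depth=0]
Event 9 (EXEC): [MAIN] PC=0: INC 1 -> ACC=11 [depth=0]
Event 10 (EXEC): [MAIN] PC=1: DEC 5 -> ACC=6 [depth=0]
Event 11 (EXEC): [MAIN] PC=2: INC 1 -> ACC=7 [depth=0]
Event 12 (EXEC): [MAIN] PC=3: HALT [depth=0]
Max depth observed: 2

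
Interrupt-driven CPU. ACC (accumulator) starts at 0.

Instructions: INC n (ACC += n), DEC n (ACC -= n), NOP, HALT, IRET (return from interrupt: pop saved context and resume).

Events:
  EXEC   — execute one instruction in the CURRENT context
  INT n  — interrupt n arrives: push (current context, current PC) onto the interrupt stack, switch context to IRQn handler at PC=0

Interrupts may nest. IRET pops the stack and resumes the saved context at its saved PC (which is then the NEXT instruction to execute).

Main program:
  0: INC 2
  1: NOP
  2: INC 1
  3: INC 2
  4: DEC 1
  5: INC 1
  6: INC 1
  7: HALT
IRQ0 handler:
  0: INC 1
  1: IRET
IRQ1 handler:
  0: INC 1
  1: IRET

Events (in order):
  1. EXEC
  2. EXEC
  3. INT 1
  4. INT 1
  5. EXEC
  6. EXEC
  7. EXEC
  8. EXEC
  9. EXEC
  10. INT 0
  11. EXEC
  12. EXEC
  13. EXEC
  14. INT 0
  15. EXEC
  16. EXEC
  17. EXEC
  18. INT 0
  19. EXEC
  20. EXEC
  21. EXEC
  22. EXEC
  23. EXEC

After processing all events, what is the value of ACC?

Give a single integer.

Answer: 11

Derivation:
Event 1 (EXEC): [MAIN] PC=0: INC 2 -> ACC=2
Event 2 (EXEC): [MAIN] PC=1: NOP
Event 3 (INT 1): INT 1 arrives: push (MAIN, PC=2), enter IRQ1 at PC=0 (depth now 1)
Event 4 (INT 1): INT 1 arrives: push (IRQ1, PC=0), enter IRQ1 at PC=0 (depth now 2)
Event 5 (EXEC): [IRQ1] PC=0: INC 1 -> ACC=3
Event 6 (EXEC): [IRQ1] PC=1: IRET -> resume IRQ1 at PC=0 (depth now 1)
Event 7 (EXEC): [IRQ1] PC=0: INC 1 -> ACC=4
Event 8 (EXEC): [IRQ1] PC=1: IRET -> resume MAIN at PC=2 (depth now 0)
Event 9 (EXEC): [MAIN] PC=2: INC 1 -> ACC=5
Event 10 (INT 0): INT 0 arrives: push (MAIN, PC=3), enter IRQ0 at PC=0 (depth now 1)
Event 11 (EXEC): [IRQ0] PC=0: INC 1 -> ACC=6
Event 12 (EXEC): [IRQ0] PC=1: IRET -> resume MAIN at PC=3 (depth now 0)
Event 13 (EXEC): [MAIN] PC=3: INC 2 -> ACC=8
Event 14 (INT 0): INT 0 arrives: push (MAIN, PC=4), enter IRQ0 at PC=0 (depth now 1)
Event 15 (EXEC): [IRQ0] PC=0: INC 1 -> ACC=9
Event 16 (EXEC): [IRQ0] PC=1: IRET -> resume MAIN at PC=4 (depth now 0)
Event 17 (EXEC): [MAIN] PC=4: DEC 1 -> ACC=8
Event 18 (INT 0): INT 0 arrives: push (MAIN, PC=5), enter IRQ0 at PC=0 (depth now 1)
Event 19 (EXEC): [IRQ0] PC=0: INC 1 -> ACC=9
Event 20 (EXEC): [IRQ0] PC=1: IRET -> resume MAIN at PC=5 (depth now 0)
Event 21 (EXEC): [MAIN] PC=5: INC 1 -> ACC=10
Event 22 (EXEC): [MAIN] PC=6: INC 1 -> ACC=11
Event 23 (EXEC): [MAIN] PC=7: HALT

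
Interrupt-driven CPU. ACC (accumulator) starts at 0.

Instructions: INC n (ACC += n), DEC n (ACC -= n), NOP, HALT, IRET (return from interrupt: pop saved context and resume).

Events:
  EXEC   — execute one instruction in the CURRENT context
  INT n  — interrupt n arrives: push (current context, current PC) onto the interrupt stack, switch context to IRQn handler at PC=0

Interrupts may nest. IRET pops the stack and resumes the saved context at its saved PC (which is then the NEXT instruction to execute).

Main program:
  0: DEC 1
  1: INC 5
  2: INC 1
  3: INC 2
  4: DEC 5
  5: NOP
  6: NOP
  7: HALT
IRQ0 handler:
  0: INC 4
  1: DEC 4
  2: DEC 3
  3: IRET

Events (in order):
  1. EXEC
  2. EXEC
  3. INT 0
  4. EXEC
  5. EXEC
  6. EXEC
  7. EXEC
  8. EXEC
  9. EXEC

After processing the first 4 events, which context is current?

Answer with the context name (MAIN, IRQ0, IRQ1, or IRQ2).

Event 1 (EXEC): [MAIN] PC=0: DEC 1 -> ACC=-1
Event 2 (EXEC): [MAIN] PC=1: INC 5 -> ACC=4
Event 3 (INT 0): INT 0 arrives: push (MAIN, PC=2), enter IRQ0 at PC=0 (depth now 1)
Event 4 (EXEC): [IRQ0] PC=0: INC 4 -> ACC=8

Answer: IRQ0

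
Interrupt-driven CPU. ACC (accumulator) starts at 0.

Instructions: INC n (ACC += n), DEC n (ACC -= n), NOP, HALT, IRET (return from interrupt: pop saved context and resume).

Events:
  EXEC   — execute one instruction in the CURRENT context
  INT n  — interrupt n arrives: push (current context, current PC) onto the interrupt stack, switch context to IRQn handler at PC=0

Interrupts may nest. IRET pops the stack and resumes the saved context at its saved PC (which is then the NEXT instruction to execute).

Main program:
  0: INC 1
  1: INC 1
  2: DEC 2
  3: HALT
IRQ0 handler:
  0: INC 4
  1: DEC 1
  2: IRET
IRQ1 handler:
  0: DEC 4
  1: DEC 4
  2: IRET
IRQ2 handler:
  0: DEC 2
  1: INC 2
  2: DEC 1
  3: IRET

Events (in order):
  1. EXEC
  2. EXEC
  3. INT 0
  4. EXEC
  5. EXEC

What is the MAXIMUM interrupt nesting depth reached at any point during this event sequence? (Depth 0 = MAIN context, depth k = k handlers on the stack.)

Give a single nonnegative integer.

Event 1 (EXEC): [MAIN] PC=0: INC 1 -> ACC=1 [depth=0]
Event 2 (EXEC): [MAIN] PC=1: INC 1 -> ACC=2 [depth=0]
Event 3 (INT 0): INT 0 arrives: push (MAIN, PC=2), enter IRQ0 at PC=0 (depth now 1) [depth=1]
Event 4 (EXEC): [IRQ0] PC=0: INC 4 -> ACC=6 [depth=1]
Event 5 (EXEC): [IRQ0] PC=1: DEC 1 -> ACC=5 [depth=1]
Max depth observed: 1

Answer: 1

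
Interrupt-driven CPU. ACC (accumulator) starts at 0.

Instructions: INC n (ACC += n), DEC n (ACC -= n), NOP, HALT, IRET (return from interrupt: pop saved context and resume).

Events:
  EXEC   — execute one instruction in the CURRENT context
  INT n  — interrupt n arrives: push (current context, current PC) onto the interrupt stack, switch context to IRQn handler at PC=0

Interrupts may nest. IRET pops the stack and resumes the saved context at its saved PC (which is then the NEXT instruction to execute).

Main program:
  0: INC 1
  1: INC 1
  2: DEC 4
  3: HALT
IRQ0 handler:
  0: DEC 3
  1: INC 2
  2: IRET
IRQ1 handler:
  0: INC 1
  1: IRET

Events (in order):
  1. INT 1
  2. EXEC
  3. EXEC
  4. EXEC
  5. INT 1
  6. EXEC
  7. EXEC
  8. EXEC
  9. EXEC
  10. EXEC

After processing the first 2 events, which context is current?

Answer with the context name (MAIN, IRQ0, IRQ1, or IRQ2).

Event 1 (INT 1): INT 1 arrives: push (MAIN, PC=0), enter IRQ1 at PC=0 (depth now 1)
Event 2 (EXEC): [IRQ1] PC=0: INC 1 -> ACC=1

Answer: IRQ1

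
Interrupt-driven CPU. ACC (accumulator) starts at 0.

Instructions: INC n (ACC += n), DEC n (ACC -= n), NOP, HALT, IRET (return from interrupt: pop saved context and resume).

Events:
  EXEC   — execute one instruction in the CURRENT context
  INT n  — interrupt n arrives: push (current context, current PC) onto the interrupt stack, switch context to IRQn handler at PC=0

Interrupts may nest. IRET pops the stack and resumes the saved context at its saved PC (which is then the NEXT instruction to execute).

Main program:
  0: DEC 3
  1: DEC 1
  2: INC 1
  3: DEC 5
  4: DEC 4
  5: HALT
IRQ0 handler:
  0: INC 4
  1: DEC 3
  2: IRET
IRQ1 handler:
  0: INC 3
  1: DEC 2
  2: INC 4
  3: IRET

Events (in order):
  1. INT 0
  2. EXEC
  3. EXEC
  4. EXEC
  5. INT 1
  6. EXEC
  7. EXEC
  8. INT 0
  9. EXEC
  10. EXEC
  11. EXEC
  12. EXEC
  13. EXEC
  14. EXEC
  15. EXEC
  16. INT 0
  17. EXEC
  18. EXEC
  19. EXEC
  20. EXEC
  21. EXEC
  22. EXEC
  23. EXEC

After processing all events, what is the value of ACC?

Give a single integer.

Answer: -4

Derivation:
Event 1 (INT 0): INT 0 arrives: push (MAIN, PC=0), enter IRQ0 at PC=0 (depth now 1)
Event 2 (EXEC): [IRQ0] PC=0: INC 4 -> ACC=4
Event 3 (EXEC): [IRQ0] PC=1: DEC 3 -> ACC=1
Event 4 (EXEC): [IRQ0] PC=2: IRET -> resume MAIN at PC=0 (depth now 0)
Event 5 (INT 1): INT 1 arrives: push (MAIN, PC=0), enter IRQ1 at PC=0 (depth now 1)
Event 6 (EXEC): [IRQ1] PC=0: INC 3 -> ACC=4
Event 7 (EXEC): [IRQ1] PC=1: DEC 2 -> ACC=2
Event 8 (INT 0): INT 0 arrives: push (IRQ1, PC=2), enter IRQ0 at PC=0 (depth now 2)
Event 9 (EXEC): [IRQ0] PC=0: INC 4 -> ACC=6
Event 10 (EXEC): [IRQ0] PC=1: DEC 3 -> ACC=3
Event 11 (EXEC): [IRQ0] PC=2: IRET -> resume IRQ1 at PC=2 (depth now 1)
Event 12 (EXEC): [IRQ1] PC=2: INC 4 -> ACC=7
Event 13 (EXEC): [IRQ1] PC=3: IRET -> resume MAIN at PC=0 (depth now 0)
Event 14 (EXEC): [MAIN] PC=0: DEC 3 -> ACC=4
Event 15 (EXEC): [MAIN] PC=1: DEC 1 -> ACC=3
Event 16 (INT 0): INT 0 arrives: push (MAIN, PC=2), enter IRQ0 at PC=0 (depth now 1)
Event 17 (EXEC): [IRQ0] PC=0: INC 4 -> ACC=7
Event 18 (EXEC): [IRQ0] PC=1: DEC 3 -> ACC=4
Event 19 (EXEC): [IRQ0] PC=2: IRET -> resume MAIN at PC=2 (depth now 0)
Event 20 (EXEC): [MAIN] PC=2: INC 1 -> ACC=5
Event 21 (EXEC): [MAIN] PC=3: DEC 5 -> ACC=0
Event 22 (EXEC): [MAIN] PC=4: DEC 4 -> ACC=-4
Event 23 (EXEC): [MAIN] PC=5: HALT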